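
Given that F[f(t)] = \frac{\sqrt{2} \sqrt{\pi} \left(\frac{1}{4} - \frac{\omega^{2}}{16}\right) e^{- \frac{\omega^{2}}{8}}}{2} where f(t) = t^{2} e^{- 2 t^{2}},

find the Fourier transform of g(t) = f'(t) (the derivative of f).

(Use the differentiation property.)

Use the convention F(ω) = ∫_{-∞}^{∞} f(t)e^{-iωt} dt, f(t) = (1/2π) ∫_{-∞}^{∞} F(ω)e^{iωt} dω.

F[g](ω) = \frac{\sqrt{2} i \sqrt{\pi} \omega \left(4 - \omega^{2}\right) e^{- \frac{\omega^{2}}{8}}}{32}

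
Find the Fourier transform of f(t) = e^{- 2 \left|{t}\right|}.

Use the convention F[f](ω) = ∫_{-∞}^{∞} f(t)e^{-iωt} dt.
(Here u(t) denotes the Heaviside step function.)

F(ω) = \frac{4}{\omega^{2} + 4}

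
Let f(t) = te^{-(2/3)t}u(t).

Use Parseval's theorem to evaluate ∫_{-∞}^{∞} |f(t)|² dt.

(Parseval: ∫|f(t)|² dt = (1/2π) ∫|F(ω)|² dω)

∫|f(t)|² dt = \frac{27}{32}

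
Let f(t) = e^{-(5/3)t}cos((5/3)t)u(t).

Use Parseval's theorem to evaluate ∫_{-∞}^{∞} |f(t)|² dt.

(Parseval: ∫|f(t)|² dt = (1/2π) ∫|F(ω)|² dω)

∫|f(t)|² dt = \frac{9}{40}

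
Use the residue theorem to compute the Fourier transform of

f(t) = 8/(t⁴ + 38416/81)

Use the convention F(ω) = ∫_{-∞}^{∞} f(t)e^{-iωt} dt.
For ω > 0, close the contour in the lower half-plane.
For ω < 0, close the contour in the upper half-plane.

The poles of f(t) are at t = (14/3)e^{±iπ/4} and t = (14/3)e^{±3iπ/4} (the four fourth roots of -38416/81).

Let g(z) = f(z)e^{-iωz}; for large |z| the factor e^{-iωz} decays in the lower half-plane when ω > 0 and in the upper half-plane when ω < 0.

Case ω > 0 (lower half-plane, clockwise contour ⇒ F(ω) = -2πi·ΣRes):
  Res_{z = - \frac{7 \sqrt{2}}{3} - \frac{7 \sqrt{2} i}{3}} g(z) = \frac{27 \sqrt{2} i \left(1 - i\right) e^{\frac{7 \sqrt{2} \omega \left(-1 + i\right)}{3}}}{2744}
  Res_{z = \frac{7 \sqrt{2}}{3} - \frac{7 \sqrt{2} i}{3}} g(z) = \frac{27 \sqrt{2} i \left(1 + i\right) e^{- \frac{7 \sqrt{2} \omega \left(1 + i\right)}{3}}}{2744}
  F(ω) = -2πi·ΣRes = \frac{27 \sqrt{2} \pi \left(1 - i\right) \left(e^{\frac{14 \sqrt{2} i \omega}{3}} + i\right) e^{- \frac{7 \sqrt{2} \omega \left(1 + i\right)}{3}}}{1372} = \frac{27 \pi e^{- \frac{7 \sqrt{2} \omega}{3}} \sin{\left(\frac{7 \sqrt{2} \omega}{3} + \frac{\pi}{4} \right)}}{343}

Case ω < 0 (upper half-plane, counterclockwise contour ⇒ F(ω) = +2πi·ΣRes):
  Res_{z = \frac{7 \sqrt{2}}{3} + \frac{7 \sqrt{2} i}{3}} g(z) = \frac{27 \sqrt{2} i \left(-1 + i\right) e^{\frac{7 \sqrt{2} \omega \left(1 - i\right)}{3}}}{2744}
  Res_{z = - \frac{7 \sqrt{2}}{3} + \frac{7 \sqrt{2} i}{3}} g(z) = \frac{27 \sqrt{2} \left(1 - i\right) e^{\frac{7 \sqrt{2} \omega \left(1 + i\right)}{3}}}{2744}
  F(ω) = 2πi·ΣRes = - \frac{27 \sqrt{2} i \pi \left(i \left(1 - i\right) e^{\frac{7 \sqrt{2} \omega \left(1 - i\right)}{3}} - \left(1 - i\right) e^{\frac{7 \sqrt{2} \omega \left(1 + i\right)}{3}}\right)}{1372} = \frac{27 \pi e^{\frac{7 \sqrt{2} \omega}{3}} \cos{\left(\frac{7 \sqrt{2} \omega}{3} + \frac{\pi}{4} \right)}}{343}

Both cases combine into a single formula in |ω|:

F(ω) = \frac{27 \pi e^{- \frac{7 \sqrt{2} \left|{\omega}\right|}{3}} \sin{\left(\frac{7 \sqrt{2} \left|{\omega}\right|}{3} + \frac{\pi}{4} \right)}}{343}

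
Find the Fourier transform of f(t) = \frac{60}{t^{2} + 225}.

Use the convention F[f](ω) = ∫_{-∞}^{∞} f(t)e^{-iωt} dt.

F(ω) = 4 \pi e^{- 15 \left|{\omega}\right|}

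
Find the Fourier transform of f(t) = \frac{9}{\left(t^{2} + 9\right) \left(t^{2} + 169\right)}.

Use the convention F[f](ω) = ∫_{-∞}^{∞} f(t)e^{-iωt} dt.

F(ω) = \frac{3 \pi \left(13 e^{10 \left|{\omega}\right|} - 3\right) e^{- 13 \left|{\omega}\right|}}{2080}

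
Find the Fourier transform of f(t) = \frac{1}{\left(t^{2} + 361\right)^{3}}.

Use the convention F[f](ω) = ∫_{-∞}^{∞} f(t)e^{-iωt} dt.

F(ω) = \frac{\pi \left(361 \omega^{2} + 57 \left|{\omega}\right| + 3\right) e^{- 19 \left|{\omega}\right|}}{19808792}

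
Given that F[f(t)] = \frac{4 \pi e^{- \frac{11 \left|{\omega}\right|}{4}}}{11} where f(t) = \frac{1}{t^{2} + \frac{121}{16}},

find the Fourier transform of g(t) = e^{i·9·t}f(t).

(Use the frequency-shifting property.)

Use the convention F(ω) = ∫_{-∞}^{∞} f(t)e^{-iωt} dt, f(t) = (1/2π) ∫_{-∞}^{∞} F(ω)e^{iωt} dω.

F[g](ω) = \frac{4 \pi e^{- \frac{11 \left|{\omega - 9}\right|}{4}}}{11}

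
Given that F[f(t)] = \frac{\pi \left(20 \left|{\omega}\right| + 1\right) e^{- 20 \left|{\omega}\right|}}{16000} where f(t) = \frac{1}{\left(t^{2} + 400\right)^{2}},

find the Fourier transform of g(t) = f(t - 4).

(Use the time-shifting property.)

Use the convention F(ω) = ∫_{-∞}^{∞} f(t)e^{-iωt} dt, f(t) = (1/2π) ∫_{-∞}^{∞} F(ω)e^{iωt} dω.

F[g](ω) = \frac{\pi \left(20 \left|{\omega}\right| + 1\right) e^{- 4 i \omega - 20 \left|{\omega}\right|}}{16000}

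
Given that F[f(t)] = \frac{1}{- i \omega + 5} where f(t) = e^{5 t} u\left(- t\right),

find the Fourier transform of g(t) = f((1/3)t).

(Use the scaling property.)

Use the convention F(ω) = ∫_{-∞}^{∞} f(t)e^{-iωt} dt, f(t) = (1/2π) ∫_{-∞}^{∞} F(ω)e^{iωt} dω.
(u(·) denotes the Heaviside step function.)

F[g](ω) = - \frac{3}{3 i \omega - 5}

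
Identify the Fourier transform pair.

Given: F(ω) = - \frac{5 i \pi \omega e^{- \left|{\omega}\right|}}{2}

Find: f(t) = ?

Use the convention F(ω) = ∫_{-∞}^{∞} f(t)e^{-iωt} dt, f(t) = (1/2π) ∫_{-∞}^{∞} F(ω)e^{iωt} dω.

f(t) = \frac{5 t}{\left(t^{2} + 1\right)^{2}}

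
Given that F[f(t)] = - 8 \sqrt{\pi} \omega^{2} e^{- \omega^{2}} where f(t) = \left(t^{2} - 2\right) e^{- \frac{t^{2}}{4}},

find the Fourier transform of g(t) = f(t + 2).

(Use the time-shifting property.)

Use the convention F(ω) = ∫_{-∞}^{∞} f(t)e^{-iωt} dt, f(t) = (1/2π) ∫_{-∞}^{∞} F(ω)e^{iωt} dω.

F[g](ω) = - 8 \sqrt{\pi} \omega^{2} e^{- \omega \left(\omega - 2 i\right)}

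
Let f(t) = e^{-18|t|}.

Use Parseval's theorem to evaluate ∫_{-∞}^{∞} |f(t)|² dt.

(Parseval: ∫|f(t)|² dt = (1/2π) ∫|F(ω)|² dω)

∫|f(t)|² dt = \frac{1}{18}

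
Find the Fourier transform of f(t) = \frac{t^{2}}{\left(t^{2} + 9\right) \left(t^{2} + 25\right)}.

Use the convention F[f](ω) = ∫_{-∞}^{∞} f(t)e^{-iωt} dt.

F(ω) = \frac{\pi \left(5 - 3 e^{2 \left|{\omega}\right|}\right) e^{- 5 \left|{\omega}\right|}}{16}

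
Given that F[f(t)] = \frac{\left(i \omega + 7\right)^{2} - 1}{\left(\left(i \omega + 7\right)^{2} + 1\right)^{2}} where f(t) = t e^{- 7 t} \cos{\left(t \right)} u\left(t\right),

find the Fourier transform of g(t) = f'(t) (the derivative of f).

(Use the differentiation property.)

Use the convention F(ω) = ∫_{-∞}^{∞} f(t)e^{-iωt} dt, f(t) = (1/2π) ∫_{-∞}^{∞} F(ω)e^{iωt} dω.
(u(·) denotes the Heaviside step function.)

F[g](ω) = \frac{i \omega \left(\left(i \omega + 7\right)^{2} - 1\right)}{\left(\left(i \omega + 7\right)^{2} + 1\right)^{2}}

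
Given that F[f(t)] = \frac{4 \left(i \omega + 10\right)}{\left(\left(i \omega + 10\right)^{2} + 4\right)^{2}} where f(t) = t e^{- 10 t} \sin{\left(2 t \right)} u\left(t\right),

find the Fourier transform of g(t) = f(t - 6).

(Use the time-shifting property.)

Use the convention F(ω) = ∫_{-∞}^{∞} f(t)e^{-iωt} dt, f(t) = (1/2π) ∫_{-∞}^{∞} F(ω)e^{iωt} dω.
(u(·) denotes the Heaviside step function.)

F[g](ω) = \frac{4 \left(i \omega + 10\right) e^{- 6 i \omega}}{\left(\left(i \omega + 10\right)^{2} + 4\right)^{2}}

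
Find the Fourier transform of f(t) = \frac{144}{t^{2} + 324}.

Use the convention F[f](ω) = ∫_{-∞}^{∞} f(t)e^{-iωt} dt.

F(ω) = 8 \pi e^{- 18 \left|{\omega}\right|}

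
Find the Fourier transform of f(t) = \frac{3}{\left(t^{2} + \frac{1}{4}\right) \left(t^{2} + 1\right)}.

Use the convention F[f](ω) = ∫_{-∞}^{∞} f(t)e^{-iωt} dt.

F(ω) = - 4 \pi e^{- \left|{\omega}\right|} + 8 \pi e^{- \frac{\left|{\omega}\right|}{2}}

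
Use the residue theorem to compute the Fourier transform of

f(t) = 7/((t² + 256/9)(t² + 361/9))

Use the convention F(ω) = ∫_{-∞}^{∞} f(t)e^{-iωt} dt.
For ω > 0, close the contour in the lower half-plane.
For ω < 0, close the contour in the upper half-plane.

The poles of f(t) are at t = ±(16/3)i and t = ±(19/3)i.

Let g(z) = f(z)e^{-iωz}; for large |z| the factor e^{-iωz} decays in the lower half-plane when ω > 0 and in the upper half-plane when ω < 0.

Case ω > 0 (lower half-plane, clockwise contour ⇒ F(ω) = -2πi·ΣRes):
  Res_{z = - \frac{16 i}{3}} g(z) = \frac{9 i e^{- \frac{16 \omega}{3}}}{160}
  Res_{z = - \frac{19 i}{3}} g(z) = - \frac{9 i e^{- \frac{19 \omega}{3}}}{190}
  F(ω) = -2πi·ΣRes = \frac{9 \pi \left(19 e^{\omega} - 16\right) e^{- \frac{19 \omega}{3}}}{1520}

Case ω < 0 (upper half-plane, counterclockwise contour ⇒ F(ω) = +2πi·ΣRes):
  Res_{z = \frac{16 i}{3}} g(z) = - \frac{9 i e^{\frac{16 \omega}{3}}}{160}
  Res_{z = \frac{19 i}{3}} g(z) = \frac{9 i e^{\frac{19 \omega}{3}}}{190}
  F(ω) = 2πi·ΣRes = \frac{9 \pi \left(19 - 16 e^{\omega}\right) e^{\frac{16 \omega}{3}}}{1520}

Both cases combine into a single formula in |ω|:

F(ω) = \frac{9 \pi \left(19 e^{\left|{\omega}\right|} - 16\right) e^{- \frac{19 \left|{\omega}\right|}{3}}}{1520}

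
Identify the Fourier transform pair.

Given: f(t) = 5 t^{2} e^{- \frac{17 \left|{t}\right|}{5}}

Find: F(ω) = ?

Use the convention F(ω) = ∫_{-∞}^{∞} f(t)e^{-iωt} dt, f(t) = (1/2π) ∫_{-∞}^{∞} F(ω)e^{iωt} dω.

F(ω) = \frac{42500 \left(289 - 75 \omega^{2}\right)}{\left(25 \omega^{2} + 289\right)^{3}}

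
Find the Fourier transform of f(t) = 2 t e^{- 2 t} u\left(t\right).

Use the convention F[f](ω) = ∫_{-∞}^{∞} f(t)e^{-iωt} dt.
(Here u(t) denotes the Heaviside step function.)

F(ω) = \frac{2}{\left(i \omega + 2\right)^{2}}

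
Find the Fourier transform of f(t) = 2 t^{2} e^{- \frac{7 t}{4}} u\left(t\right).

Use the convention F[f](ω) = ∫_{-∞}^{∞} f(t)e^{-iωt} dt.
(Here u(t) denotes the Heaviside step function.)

F(ω) = \frac{256}{\left(4 i \omega + 7\right)^{3}}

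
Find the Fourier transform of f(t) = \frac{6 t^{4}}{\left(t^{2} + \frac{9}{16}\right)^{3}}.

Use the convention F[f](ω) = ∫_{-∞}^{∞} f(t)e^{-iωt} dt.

F(ω) = \frac{3 \pi \left(3 \omega^{2} - 20 \left|{\omega}\right| + 16\right) e^{- \frac{3 \left|{\omega}\right|}{4}}}{16}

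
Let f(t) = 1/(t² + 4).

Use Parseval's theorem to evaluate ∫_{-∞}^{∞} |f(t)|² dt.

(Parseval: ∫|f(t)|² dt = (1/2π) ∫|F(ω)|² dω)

∫|f(t)|² dt = \frac{\pi}{16}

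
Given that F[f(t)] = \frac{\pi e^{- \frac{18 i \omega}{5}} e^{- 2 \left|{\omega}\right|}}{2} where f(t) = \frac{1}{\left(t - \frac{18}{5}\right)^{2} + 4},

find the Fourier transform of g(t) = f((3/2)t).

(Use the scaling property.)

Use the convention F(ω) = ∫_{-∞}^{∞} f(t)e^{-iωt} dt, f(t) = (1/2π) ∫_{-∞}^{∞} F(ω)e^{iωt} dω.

F[g](ω) = \frac{\pi e^{- \frac{12 i \omega}{5} - \frac{4 \left|{\omega}\right|}{3}}}{3}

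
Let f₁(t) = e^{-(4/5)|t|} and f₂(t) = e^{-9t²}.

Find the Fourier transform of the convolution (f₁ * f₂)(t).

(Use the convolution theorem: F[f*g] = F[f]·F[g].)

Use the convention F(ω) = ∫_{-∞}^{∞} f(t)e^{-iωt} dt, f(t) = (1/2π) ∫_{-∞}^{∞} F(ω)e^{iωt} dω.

F[f₁*f₂](ω) = \frac{40 \sqrt{\pi} e^{- \frac{\omega^{2}}{36}}}{3 \left(25 \omega^{2} + 16\right)}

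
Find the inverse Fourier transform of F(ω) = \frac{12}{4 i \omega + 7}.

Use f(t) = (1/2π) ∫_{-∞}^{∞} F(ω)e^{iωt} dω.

f(t) = 3 e^{- \frac{7 t}{4}} u\left(t\right)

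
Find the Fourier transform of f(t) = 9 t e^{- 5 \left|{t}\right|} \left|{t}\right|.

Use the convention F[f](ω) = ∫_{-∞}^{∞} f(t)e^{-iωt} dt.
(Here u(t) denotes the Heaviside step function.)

F(ω) = \frac{36 i \omega \left(\omega^{2} - 75\right)}{\left(\omega^{2} + 25\right)^{3}}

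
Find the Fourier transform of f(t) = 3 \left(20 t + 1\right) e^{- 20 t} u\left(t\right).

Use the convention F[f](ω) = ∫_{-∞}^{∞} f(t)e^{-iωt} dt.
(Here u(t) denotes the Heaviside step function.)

F(ω) = \frac{3 \left(- i \omega - 40\right)}{\omega^{2} - 40 i \omega - 400}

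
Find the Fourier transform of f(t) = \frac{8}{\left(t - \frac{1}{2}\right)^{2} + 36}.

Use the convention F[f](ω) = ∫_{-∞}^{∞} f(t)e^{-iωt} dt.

F(ω) = \frac{4 \pi e^{- \frac{i \omega}{2} - 6 \left|{\omega}\right|}}{3}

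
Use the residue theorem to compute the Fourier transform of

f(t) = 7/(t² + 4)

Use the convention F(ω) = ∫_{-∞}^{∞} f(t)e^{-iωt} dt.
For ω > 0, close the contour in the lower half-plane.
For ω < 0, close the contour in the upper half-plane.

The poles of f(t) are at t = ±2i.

Let g(z) = f(z)e^{-iωz}; for large |z| the factor e^{-iωz} decays in the lower half-plane when ω > 0 and in the upper half-plane when ω < 0.

Case ω > 0 (lower half-plane, clockwise contour ⇒ F(ω) = -2πi·ΣRes):
  Res_{z = - 2 i} g(z) = \frac{7 i e^{- 2 \omega}}{4}
  F(ω) = -2πi·ΣRes = \frac{7 \pi e^{- 2 \omega}}{2}

Case ω < 0 (upper half-plane, counterclockwise contour ⇒ F(ω) = +2πi·ΣRes):
  Res_{z = 2 i} g(z) = - \frac{7 i e^{2 \omega}}{4}
  F(ω) = 2πi·ΣRes = \frac{7 \pi e^{2 \omega}}{2}

Both cases combine into a single formula in |ω|:

F(ω) = \frac{7 \pi e^{- 2 \left|{\omega}\right|}}{2}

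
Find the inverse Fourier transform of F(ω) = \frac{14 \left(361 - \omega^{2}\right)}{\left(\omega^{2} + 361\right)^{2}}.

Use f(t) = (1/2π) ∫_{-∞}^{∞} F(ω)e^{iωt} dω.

f(t) = 7 e^{- 19 \left|{t}\right|} \left|{t}\right|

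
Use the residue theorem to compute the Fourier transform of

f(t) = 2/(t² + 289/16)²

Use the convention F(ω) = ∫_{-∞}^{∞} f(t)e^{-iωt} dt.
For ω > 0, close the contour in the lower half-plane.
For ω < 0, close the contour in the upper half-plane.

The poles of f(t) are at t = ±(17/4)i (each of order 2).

Let g(z) = f(z)e^{-iωz}; for large |z| the factor e^{-iωz} decays in the lower half-plane when ω > 0 and in the upper half-plane when ω < 0.

Case ω > 0 (lower half-plane, clockwise contour ⇒ F(ω) = -2πi·ΣRes):
  Res_{z = - \frac{17 i}{4}} g(z) = \frac{8 i \left(17 \omega + 4\right) e^{- \frac{17 \omega}{4}}}{4913} (pole of order 2)
  F(ω) = -2πi·ΣRes = \frac{16 \pi \left(17 \omega + 4\right) e^{- \frac{17 \omega}{4}}}{4913}

Case ω < 0 (upper half-plane, counterclockwise contour ⇒ F(ω) = +2πi·ΣRes):
  Res_{z = \frac{17 i}{4}} g(z) = \frac{8 i \left(17 \omega - 4\right) e^{\frac{17 \omega}{4}}}{4913} (pole of order 2)
  F(ω) = 2πi·ΣRes = \frac{16 \pi \left(4 - 17 \omega\right) e^{\frac{17 \omega}{4}}}{4913}

Both cases combine into a single formula in |ω|:

F(ω) = \frac{16 \pi \left(17 \left|{\omega}\right| + 4\right) e^{- \frac{17 \left|{\omega}\right|}{4}}}{4913}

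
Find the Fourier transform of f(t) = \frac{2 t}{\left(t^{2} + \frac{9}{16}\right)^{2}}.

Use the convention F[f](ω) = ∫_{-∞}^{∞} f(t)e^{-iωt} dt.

F(ω) = - \frac{4 i \pi \omega e^{- \frac{3 \left|{\omega}\right|}{4}}}{3}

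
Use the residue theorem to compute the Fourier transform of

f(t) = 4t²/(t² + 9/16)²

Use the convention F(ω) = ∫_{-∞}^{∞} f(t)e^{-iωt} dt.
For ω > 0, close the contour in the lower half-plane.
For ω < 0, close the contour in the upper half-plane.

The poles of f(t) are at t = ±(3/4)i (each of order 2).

Let g(z) = f(z)e^{-iωz}; for large |z| the factor e^{-iωz} decays in the lower half-plane when ω > 0 and in the upper half-plane when ω < 0.

Case ω > 0 (lower half-plane, clockwise contour ⇒ F(ω) = -2πi·ΣRes):
  Res_{z = - \frac{3 i}{4}} g(z) = i \left(\frac{4}{3} - \omega\right) e^{- \frac{3 \omega}{4}} (pole of order 2)
  F(ω) = -2πi·ΣRes = \frac{2 \pi \left(4 - 3 \omega\right) e^{- \frac{3 \omega}{4}}}{3}

Case ω < 0 (upper half-plane, counterclockwise contour ⇒ F(ω) = +2πi·ΣRes):
  Res_{z = \frac{3 i}{4}} g(z) = i \left(- \omega - \frac{4}{3}\right) e^{\frac{3 \omega}{4}} (pole of order 2)
  F(ω) = 2πi·ΣRes = \frac{2 \pi \left(3 \omega + 4\right) e^{\frac{3 \omega}{4}}}{3}

Both cases combine into a single formula in |ω|:

F(ω) = \frac{2 \pi \left(4 - 3 \left|{\omega}\right|\right) e^{- \frac{3 \left|{\omega}\right|}{4}}}{3}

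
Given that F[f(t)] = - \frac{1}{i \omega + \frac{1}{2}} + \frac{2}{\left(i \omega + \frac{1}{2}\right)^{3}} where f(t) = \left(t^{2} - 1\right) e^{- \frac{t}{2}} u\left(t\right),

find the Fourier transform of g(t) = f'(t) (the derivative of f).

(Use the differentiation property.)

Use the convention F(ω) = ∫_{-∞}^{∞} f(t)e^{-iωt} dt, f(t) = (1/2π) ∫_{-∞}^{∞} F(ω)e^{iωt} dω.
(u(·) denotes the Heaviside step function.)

F[g](ω) = \frac{2 i \omega \left(16 i \omega - \left(2 i \omega + 1\right)^{3} + 8\right)}{\left(2 i \omega + 1\right)^{4}}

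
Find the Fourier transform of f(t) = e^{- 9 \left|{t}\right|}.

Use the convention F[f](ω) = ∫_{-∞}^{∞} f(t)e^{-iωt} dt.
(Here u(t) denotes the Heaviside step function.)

F(ω) = \frac{18}{\omega^{2} + 81}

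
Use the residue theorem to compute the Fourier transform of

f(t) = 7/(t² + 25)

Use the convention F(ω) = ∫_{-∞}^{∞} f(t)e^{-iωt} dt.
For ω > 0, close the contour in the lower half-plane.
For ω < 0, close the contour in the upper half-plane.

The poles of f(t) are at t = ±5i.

Let g(z) = f(z)e^{-iωz}; for large |z| the factor e^{-iωz} decays in the lower half-plane when ω > 0 and in the upper half-plane when ω < 0.

Case ω > 0 (lower half-plane, clockwise contour ⇒ F(ω) = -2πi·ΣRes):
  Res_{z = - 5 i} g(z) = \frac{7 i e^{- 5 \omega}}{10}
  F(ω) = -2πi·ΣRes = \frac{7 \pi e^{- 5 \omega}}{5}

Case ω < 0 (upper half-plane, counterclockwise contour ⇒ F(ω) = +2πi·ΣRes):
  Res_{z = 5 i} g(z) = - \frac{7 i e^{5 \omega}}{10}
  F(ω) = 2πi·ΣRes = \frac{7 \pi e^{5 \omega}}{5}

Both cases combine into a single formula in |ω|:

F(ω) = \frac{7 \pi e^{- 5 \left|{\omega}\right|}}{5}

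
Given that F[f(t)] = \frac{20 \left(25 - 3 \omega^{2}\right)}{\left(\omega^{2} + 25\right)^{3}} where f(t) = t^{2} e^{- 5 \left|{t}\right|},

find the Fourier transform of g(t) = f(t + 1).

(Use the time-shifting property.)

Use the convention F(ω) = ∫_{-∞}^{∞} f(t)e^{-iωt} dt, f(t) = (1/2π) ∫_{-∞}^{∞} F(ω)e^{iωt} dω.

F[g](ω) = \frac{\left(500 - 60 \omega^{2}\right) e^{i \omega}}{\left(\omega^{2} + 25\right)^{3}}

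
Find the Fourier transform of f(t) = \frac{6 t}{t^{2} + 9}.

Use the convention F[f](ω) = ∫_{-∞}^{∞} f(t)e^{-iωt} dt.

F(ω) = - 6 i \pi e^{- 3 \left|{\omega}\right|} \operatorname{sign}{\left(\omega \right)}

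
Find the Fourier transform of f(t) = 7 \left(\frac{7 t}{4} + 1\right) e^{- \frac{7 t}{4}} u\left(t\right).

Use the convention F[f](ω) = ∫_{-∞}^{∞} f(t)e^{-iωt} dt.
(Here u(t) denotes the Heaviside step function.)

F(ω) = \frac{56 \left(- 2 i \omega - 7\right)}{16 \omega^{2} - 56 i \omega - 49}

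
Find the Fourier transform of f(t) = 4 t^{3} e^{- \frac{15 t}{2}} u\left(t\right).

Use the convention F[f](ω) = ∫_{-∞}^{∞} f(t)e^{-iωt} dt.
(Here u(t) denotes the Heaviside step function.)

F(ω) = \frac{384}{\left(2 i \omega + 15\right)^{4}}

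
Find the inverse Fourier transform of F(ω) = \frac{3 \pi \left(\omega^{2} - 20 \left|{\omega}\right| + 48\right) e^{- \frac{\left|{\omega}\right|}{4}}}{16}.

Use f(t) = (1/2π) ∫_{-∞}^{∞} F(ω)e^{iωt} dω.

f(t) = \frac{6 t^{4}}{\left(t^{2} + \frac{1}{16}\right)^{3}}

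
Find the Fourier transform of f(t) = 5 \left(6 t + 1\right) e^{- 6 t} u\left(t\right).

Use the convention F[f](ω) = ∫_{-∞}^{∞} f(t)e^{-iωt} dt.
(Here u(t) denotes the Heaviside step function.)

F(ω) = \frac{5 \left(- i \omega - 12\right)}{\omega^{2} - 12 i \omega - 36}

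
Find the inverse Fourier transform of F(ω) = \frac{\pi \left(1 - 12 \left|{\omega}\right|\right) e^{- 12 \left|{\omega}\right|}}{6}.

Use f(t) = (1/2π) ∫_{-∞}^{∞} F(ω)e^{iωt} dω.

f(t) = \frac{4 t^{2}}{\left(t^{2} + 144\right)^{2}}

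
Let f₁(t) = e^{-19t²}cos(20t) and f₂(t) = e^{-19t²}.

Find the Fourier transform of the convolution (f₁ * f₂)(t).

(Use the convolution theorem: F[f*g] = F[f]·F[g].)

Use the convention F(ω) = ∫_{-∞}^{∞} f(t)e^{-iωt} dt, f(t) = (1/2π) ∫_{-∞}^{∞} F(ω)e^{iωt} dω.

F[f₁*f₂](ω) = \frac{\pi \left(e^{\frac{20 \omega}{19}} + 1\right) e^{- \frac{\omega^{2}}{38} - \frac{10 \omega}{19} - \frac{100}{19}}}{38}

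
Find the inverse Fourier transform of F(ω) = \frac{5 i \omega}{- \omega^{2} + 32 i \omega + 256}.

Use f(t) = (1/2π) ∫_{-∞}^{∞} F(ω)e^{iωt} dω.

f(t) = 5 \left(1 - 16 t\right) e^{- 16 t} u\left(t\right)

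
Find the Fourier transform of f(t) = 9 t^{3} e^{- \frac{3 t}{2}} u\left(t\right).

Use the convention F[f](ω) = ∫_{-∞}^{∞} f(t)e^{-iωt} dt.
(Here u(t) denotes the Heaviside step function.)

F(ω) = \frac{864}{\left(2 i \omega + 3\right)^{4}}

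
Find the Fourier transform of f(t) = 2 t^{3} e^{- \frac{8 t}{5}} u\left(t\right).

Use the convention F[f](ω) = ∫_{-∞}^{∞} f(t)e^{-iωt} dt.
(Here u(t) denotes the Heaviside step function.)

F(ω) = \frac{7500}{\left(5 i \omega + 8\right)^{4}}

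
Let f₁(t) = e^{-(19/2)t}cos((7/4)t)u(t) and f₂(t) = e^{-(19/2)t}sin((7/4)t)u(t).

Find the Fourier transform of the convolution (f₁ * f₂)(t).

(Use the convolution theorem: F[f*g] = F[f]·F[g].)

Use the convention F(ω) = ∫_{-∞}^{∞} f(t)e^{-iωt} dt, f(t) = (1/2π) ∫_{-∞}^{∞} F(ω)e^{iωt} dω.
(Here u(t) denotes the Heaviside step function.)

F[f₁*f₂](ω) = \frac{224 \left(2 i \omega + 19\right)}{\left(4 \left(2 i \omega + 19\right)^{2} + 49\right)^{2}}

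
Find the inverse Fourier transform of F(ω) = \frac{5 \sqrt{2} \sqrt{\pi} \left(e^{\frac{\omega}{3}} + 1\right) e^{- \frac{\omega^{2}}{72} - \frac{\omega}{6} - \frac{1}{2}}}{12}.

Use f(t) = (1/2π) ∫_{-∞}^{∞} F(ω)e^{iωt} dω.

f(t) = 5 e^{- 18 t^{2}} \cos{\left(6 t \right)}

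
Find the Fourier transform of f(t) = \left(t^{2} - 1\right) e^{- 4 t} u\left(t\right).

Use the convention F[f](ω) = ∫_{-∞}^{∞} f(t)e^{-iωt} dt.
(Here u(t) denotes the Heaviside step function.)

F(ω) = \frac{2 i \omega - \left(i \omega + 4\right)^{3} + 8}{\left(i \omega + 4\right)^{4}}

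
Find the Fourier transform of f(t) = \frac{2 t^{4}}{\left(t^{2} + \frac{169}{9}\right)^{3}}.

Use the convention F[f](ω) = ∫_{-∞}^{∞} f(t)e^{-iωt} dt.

F(ω) = \frac{\pi \left(169 \omega^{2} - 195 \left|{\omega}\right| + 27\right) e^{- \frac{13 \left|{\omega}\right|}{3}}}{156}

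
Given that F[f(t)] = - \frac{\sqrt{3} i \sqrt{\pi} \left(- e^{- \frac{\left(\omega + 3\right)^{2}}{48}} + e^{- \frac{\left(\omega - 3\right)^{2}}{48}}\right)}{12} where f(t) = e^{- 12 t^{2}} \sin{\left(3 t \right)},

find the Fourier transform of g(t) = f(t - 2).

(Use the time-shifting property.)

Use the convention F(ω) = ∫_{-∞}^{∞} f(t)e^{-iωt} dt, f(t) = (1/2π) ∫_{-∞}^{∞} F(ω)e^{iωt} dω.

F[g](ω) = \frac{\sqrt{3} i \sqrt{\pi} \left(1 - e^{\frac{\omega}{4}}\right) e^{- \frac{\omega^{2}}{48} - \frac{\omega}{8} - 2 i \omega - \frac{3}{16}}}{12}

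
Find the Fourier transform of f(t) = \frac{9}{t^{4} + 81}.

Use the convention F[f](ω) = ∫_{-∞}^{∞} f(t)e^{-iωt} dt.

F(ω) = \frac{\pi e^{- \frac{3 \sqrt{2} \left|{\omega}\right|}{2}} \sin{\left(\frac{3 \sqrt{2} \left|{\omega}\right|}{2} + \frac{\pi}{4} \right)}}{3}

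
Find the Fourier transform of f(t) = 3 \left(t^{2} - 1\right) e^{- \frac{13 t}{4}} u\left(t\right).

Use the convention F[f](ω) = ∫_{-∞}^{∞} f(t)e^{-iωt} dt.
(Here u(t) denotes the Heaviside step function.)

F(ω) = \frac{12 \left(128 i \omega - \left(4 i \omega + 13\right)^{3} + 416\right)}{\left(4 i \omega + 13\right)^{4}}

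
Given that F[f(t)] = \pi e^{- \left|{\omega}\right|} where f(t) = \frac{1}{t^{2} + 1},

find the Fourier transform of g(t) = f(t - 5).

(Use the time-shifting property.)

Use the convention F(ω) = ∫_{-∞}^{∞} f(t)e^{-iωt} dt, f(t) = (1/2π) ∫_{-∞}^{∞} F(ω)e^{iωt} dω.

F[g](ω) = \pi e^{- 5 i \omega - \left|{\omega}\right|}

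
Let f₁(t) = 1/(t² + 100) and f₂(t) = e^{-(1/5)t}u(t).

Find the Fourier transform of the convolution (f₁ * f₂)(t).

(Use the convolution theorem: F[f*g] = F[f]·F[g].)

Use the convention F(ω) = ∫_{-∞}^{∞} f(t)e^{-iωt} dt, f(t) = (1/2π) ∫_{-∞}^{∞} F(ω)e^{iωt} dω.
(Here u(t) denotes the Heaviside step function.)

F[f₁*f₂](ω) = \frac{\pi e^{- 10 \left|{\omega}\right|}}{2 \left(5 i \omega + 1\right)}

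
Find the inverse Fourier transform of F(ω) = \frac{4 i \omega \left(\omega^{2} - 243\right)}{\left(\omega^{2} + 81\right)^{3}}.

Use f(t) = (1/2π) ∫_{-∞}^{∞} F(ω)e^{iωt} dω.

f(t) = t e^{- 9 \left|{t}\right|} \left|{t}\right|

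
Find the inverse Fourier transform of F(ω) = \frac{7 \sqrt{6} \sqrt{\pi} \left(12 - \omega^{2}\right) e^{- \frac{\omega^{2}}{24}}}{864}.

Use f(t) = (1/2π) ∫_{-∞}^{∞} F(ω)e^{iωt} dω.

f(t) = 7 t^{2} e^{- 6 t^{2}}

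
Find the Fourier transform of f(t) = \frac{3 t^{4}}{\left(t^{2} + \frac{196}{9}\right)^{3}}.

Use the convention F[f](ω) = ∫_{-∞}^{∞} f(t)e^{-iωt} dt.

F(ω) = \frac{\pi \left(196 \omega^{2} - 210 \left|{\omega}\right| + 27\right) e^{- \frac{14 \left|{\omega}\right|}{3}}}{112}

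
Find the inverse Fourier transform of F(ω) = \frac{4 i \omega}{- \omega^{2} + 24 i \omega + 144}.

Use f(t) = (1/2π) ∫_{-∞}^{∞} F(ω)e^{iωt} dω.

f(t) = 4 \left(1 - 12 t\right) e^{- 12 t} u\left(t\right)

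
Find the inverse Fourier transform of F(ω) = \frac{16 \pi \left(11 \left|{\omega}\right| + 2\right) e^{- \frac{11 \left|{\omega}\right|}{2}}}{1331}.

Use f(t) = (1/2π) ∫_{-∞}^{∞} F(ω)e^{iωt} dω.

f(t) = \frac{8}{\left(t^{2} + \frac{121}{4}\right)^{2}}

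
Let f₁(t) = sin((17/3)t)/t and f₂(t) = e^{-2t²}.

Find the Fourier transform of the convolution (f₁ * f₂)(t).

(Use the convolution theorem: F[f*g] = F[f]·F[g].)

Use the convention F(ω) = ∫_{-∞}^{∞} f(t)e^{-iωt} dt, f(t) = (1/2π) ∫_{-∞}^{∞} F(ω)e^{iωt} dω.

F[f₁*f₂](ω) = \begin{cases} \frac{\sqrt{2} \pi^{\frac{3}{2}} e^{- \frac{\omega^{2}}{8}}}{2} & \text{for}\: \omega > - \frac{17}{3} \wedge \omega < \frac{17}{3} \\0 & \text{otherwise} \end{cases}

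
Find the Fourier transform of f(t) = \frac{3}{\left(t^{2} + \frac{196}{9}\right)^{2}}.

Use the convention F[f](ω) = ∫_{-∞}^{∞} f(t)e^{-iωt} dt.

F(ω) = \frac{27 \pi \left(14 \left|{\omega}\right| + 3\right) e^{- \frac{14 \left|{\omega}\right|}{3}}}{5488}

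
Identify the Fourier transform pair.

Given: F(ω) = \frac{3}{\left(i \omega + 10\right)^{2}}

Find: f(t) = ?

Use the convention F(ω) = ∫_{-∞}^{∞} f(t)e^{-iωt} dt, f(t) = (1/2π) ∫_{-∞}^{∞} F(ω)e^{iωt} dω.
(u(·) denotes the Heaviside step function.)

f(t) = 3 t e^{- 10 t} u\left(t\right)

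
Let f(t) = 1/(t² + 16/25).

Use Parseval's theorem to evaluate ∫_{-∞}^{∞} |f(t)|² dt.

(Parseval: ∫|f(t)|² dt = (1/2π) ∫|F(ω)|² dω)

∫|f(t)|² dt = \frac{125 \pi}{128}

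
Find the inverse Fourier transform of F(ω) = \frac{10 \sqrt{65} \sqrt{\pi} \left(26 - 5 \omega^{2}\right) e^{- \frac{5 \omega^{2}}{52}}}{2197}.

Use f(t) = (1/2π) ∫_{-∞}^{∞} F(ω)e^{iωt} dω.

f(t) = 8 t^{2} e^{- \frac{13 t^{2}}{5}}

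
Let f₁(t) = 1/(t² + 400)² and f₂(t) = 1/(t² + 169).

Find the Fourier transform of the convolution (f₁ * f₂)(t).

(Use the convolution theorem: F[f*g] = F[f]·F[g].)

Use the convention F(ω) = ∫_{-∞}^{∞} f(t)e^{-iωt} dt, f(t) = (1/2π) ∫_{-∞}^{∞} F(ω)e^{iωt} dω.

F[f₁*f₂](ω) = \frac{\pi^{2} \left(20 \left|{\omega}\right| + 1\right) e^{- 33 \left|{\omega}\right|}}{208000}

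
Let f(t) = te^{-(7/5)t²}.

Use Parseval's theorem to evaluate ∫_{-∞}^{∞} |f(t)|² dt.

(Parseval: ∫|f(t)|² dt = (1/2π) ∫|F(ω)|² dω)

∫|f(t)|² dt = \frac{5 \sqrt{70} \sqrt{\pi}}{392}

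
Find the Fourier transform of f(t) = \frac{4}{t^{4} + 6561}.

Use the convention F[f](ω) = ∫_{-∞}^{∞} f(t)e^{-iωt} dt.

F(ω) = \frac{4 \pi e^{- \frac{9 \sqrt{2} \left|{\omega}\right|}{2}} \sin{\left(\frac{9 \sqrt{2} \left|{\omega}\right|}{2} + \frac{\pi}{4} \right)}}{729}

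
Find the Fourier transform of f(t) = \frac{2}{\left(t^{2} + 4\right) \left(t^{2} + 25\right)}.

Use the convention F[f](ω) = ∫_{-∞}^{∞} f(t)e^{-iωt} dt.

F(ω) = \frac{\pi \left(5 e^{3 \left|{\omega}\right|} - 2\right) e^{- 5 \left|{\omega}\right|}}{105}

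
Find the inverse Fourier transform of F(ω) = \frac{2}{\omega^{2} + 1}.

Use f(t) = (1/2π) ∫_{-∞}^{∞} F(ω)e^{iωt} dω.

f(t) = e^{- \left|{t}\right|}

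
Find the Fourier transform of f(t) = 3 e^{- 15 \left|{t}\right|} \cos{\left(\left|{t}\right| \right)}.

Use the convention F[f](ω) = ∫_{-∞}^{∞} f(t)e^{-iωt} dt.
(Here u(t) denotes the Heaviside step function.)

F(ω) = \frac{90 \left(\omega^{2} + 226\right)}{\omega^{4} + 448 \omega^{2} + 51076}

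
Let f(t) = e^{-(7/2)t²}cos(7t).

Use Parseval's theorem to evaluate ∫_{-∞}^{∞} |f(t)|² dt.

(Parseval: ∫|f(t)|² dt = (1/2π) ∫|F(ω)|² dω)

∫|f(t)|² dt = \frac{\sqrt{7} \sqrt{\pi} \left(1 + e^{7}\right)}{14 e^{7}}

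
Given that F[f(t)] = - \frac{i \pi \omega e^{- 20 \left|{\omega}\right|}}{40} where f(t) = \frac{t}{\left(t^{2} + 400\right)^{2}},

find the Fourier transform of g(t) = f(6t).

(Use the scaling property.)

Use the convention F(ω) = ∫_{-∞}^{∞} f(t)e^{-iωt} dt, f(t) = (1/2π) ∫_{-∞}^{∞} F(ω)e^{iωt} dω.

F[g](ω) = - \frac{i \pi \omega e^{- \frac{10 \left|{\omega}\right|}{3}}}{1440}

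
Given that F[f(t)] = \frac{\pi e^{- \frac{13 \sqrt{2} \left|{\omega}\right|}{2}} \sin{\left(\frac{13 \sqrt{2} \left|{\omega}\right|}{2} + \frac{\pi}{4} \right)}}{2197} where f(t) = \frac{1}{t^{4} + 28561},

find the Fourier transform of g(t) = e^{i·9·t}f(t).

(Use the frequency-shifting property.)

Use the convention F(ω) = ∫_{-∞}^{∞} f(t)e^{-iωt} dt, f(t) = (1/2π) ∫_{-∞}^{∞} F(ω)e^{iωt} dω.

F[g](ω) = \frac{\pi e^{- \frac{13 \sqrt{2} \left|{\omega - 9}\right|}{2}} \sin{\left(\frac{13 \sqrt{2} \left|{\omega - 9}\right|}{2} + \frac{\pi}{4} \right)}}{2197}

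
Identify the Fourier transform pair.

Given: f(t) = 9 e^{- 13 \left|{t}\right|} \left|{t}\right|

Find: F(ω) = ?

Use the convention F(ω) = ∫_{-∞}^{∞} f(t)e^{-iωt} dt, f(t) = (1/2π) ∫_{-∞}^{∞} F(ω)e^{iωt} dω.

F(ω) = \frac{18 \left(169 - \omega^{2}\right)}{\left(\omega^{2} + 169\right)^{2}}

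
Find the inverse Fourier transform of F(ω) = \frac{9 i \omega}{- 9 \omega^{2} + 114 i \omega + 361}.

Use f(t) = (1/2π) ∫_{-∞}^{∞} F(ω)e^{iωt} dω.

f(t) = \left(1 - \frac{19 t}{3}\right) e^{- \frac{19 t}{3}} u\left(t\right)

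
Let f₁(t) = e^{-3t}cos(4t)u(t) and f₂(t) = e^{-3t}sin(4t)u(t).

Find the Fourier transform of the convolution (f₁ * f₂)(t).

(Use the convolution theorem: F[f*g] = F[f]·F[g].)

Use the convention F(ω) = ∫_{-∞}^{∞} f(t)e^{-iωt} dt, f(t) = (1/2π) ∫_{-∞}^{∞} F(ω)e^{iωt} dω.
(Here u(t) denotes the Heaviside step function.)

F[f₁*f₂](ω) = \frac{4 \left(i \omega + 3\right)}{\left(\left(i \omega + 3\right)^{2} + 16\right)^{2}}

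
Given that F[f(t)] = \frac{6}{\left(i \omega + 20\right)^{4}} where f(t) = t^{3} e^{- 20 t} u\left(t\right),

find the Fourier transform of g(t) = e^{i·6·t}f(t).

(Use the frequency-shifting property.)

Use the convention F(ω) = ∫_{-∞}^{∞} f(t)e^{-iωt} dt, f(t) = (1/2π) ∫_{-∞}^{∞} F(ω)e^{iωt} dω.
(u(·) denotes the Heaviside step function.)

F[g](ω) = \frac{6}{\left(i \left(\omega - 6\right) + 20\right)^{4}}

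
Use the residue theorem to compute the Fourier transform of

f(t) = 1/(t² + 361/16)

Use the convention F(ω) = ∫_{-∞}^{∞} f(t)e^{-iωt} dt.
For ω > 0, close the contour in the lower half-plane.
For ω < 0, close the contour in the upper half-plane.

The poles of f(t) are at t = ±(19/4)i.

Let g(z) = f(z)e^{-iωz}; for large |z| the factor e^{-iωz} decays in the lower half-plane when ω > 0 and in the upper half-plane when ω < 0.

Case ω > 0 (lower half-plane, clockwise contour ⇒ F(ω) = -2πi·ΣRes):
  Res_{z = - \frac{19 i}{4}} g(z) = \frac{2 i e^{- \frac{19 \omega}{4}}}{19}
  F(ω) = -2πi·ΣRes = \frac{4 \pi e^{- \frac{19 \omega}{4}}}{19}

Case ω < 0 (upper half-plane, counterclockwise contour ⇒ F(ω) = +2πi·ΣRes):
  Res_{z = \frac{19 i}{4}} g(z) = - \frac{2 i e^{\frac{19 \omega}{4}}}{19}
  F(ω) = 2πi·ΣRes = \frac{4 \pi e^{\frac{19 \omega}{4}}}{19}

Both cases combine into a single formula in |ω|:

F(ω) = \frac{4 \pi e^{- \frac{19 \left|{\omega}\right|}{4}}}{19}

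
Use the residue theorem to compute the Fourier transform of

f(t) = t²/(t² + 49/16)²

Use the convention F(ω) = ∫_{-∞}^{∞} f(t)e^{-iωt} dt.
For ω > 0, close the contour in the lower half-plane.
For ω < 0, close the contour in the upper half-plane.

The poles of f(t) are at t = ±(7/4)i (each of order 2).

Let g(z) = f(z)e^{-iωz}; for large |z| the factor e^{-iωz} decays in the lower half-plane when ω > 0 and in the upper half-plane when ω < 0.

Case ω > 0 (lower half-plane, clockwise contour ⇒ F(ω) = -2πi·ΣRes):
  Res_{z = - \frac{7 i}{4}} g(z) = \frac{i \left(4 - 7 \omega\right) e^{- \frac{7 \omega}{4}}}{28} (pole of order 2)
  F(ω) = -2πi·ΣRes = \frac{\pi \left(4 - 7 \omega\right) e^{- \frac{7 \omega}{4}}}{14}

Case ω < 0 (upper half-plane, counterclockwise contour ⇒ F(ω) = +2πi·ΣRes):
  Res_{z = \frac{7 i}{4}} g(z) = \frac{i \left(- 7 \omega - 4\right) e^{\frac{7 \omega}{4}}}{28} (pole of order 2)
  F(ω) = 2πi·ΣRes = \frac{\pi \left(7 \omega + 4\right) e^{\frac{7 \omega}{4}}}{14}

Both cases combine into a single formula in |ω|:

F(ω) = \frac{\pi \left(4 - 7 \left|{\omega}\right|\right) e^{- \frac{7 \left|{\omega}\right|}{4}}}{14}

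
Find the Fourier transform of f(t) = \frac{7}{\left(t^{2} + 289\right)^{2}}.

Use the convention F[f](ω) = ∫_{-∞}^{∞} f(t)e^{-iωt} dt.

F(ω) = \frac{7 \pi \left(17 \left|{\omega}\right| + 1\right) e^{- 17 \left|{\omega}\right|}}{9826}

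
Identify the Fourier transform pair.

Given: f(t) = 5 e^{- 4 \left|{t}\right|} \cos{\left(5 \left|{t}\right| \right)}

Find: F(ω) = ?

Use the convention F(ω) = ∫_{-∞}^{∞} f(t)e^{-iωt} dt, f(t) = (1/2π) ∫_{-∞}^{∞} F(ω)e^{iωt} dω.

F(ω) = \frac{40 \left(\omega^{2} + 41\right)}{\omega^{4} - 18 \omega^{2} + 1681}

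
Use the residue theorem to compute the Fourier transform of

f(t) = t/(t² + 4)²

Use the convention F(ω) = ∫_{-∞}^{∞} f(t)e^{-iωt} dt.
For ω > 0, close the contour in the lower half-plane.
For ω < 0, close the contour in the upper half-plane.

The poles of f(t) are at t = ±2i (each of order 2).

Let g(z) = f(z)e^{-iωz}; for large |z| the factor e^{-iωz} decays in the lower half-plane when ω > 0 and in the upper half-plane when ω < 0.

Case ω > 0 (lower half-plane, clockwise contour ⇒ F(ω) = -2πi·ΣRes):
  Res_{z = - 2 i} g(z) = \frac{\omega e^{- 2 \omega}}{8} (pole of order 2)
  F(ω) = -2πi·ΣRes = - \frac{i \pi \omega e^{- 2 \omega}}{4}

Case ω < 0 (upper half-plane, counterclockwise contour ⇒ F(ω) = +2πi·ΣRes):
  Res_{z = 2 i} g(z) = - \frac{\omega e^{2 \omega}}{8} (pole of order 2)
  F(ω) = 2πi·ΣRes = - \frac{i \pi \omega e^{2 \omega}}{4}

Both cases combine into a single formula in |ω|:

F(ω) = - \frac{i \pi \omega e^{- 2 \left|{\omega}\right|}}{4}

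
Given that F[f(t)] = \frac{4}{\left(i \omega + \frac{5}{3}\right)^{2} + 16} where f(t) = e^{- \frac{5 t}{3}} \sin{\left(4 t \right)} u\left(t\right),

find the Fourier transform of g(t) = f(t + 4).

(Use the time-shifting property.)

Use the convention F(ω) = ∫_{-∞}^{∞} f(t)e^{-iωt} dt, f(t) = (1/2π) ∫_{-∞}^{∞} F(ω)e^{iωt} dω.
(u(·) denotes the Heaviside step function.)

F[g](ω) = \frac{36 e^{4 i \omega}}{\left(3 i \omega + 5\right)^{2} + 144}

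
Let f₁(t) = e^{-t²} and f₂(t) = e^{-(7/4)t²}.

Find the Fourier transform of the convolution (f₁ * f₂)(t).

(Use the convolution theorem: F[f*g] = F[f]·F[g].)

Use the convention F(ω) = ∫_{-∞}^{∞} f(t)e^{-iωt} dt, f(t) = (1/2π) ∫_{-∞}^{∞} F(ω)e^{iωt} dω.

F[f₁*f₂](ω) = \frac{2 \sqrt{7} \pi e^{- \frac{11 \omega^{2}}{28}}}{7}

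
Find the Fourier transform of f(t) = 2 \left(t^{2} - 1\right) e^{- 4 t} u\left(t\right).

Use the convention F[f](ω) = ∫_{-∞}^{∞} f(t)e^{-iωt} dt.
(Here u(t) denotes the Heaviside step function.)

F(ω) = \frac{2 \left(2 i \omega - \left(i \omega + 4\right)^{3} + 8\right)}{\left(i \omega + 4\right)^{4}}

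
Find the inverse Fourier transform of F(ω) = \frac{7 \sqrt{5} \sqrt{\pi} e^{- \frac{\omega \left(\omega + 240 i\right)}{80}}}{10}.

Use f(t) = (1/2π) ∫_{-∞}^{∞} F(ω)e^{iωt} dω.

f(t) = 7 e^{- 20 \left(t - 3\right)^{2}}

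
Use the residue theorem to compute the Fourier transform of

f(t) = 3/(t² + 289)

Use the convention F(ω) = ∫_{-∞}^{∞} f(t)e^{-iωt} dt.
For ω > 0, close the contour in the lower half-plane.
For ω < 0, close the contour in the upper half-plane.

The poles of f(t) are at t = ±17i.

Let g(z) = f(z)e^{-iωz}; for large |z| the factor e^{-iωz} decays in the lower half-plane when ω > 0 and in the upper half-plane when ω < 0.

Case ω > 0 (lower half-plane, clockwise contour ⇒ F(ω) = -2πi·ΣRes):
  Res_{z = - 17 i} g(z) = \frac{3 i e^{- 17 \omega}}{34}
  F(ω) = -2πi·ΣRes = \frac{3 \pi e^{- 17 \omega}}{17}

Case ω < 0 (upper half-plane, counterclockwise contour ⇒ F(ω) = +2πi·ΣRes):
  Res_{z = 17 i} g(z) = - \frac{3 i e^{17 \omega}}{34}
  F(ω) = 2πi·ΣRes = \frac{3 \pi e^{17 \omega}}{17}

Both cases combine into a single formula in |ω|:

F(ω) = \frac{3 \pi e^{- 17 \left|{\omega}\right|}}{17}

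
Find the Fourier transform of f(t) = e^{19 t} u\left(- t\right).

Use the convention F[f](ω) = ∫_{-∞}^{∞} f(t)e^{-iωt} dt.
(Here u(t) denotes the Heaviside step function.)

F(ω) = \frac{i}{\omega + 19 i}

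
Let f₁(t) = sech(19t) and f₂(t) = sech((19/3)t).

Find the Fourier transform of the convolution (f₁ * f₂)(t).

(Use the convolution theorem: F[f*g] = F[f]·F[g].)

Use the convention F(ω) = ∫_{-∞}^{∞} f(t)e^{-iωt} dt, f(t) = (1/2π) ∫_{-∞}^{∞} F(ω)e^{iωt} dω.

F[f₁*f₂](ω) = \frac{3 \pi^{2}}{361 \cosh{\left(\frac{\pi \omega}{38} \right)} \cosh{\left(\frac{3 \pi \omega}{38} \right)}}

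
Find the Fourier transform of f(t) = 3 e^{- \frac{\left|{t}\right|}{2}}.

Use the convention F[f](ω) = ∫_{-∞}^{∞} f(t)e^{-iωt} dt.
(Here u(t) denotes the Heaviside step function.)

F(ω) = \frac{12}{4 \omega^{2} + 1}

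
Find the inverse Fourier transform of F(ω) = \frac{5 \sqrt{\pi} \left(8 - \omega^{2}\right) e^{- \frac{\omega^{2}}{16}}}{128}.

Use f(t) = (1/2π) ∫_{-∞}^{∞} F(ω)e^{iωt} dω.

f(t) = 5 t^{2} e^{- 4 t^{2}}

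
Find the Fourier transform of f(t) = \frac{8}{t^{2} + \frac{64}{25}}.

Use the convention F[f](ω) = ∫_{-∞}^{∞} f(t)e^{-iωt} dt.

F(ω) = 5 \pi e^{- \frac{8 \left|{\omega}\right|}{5}}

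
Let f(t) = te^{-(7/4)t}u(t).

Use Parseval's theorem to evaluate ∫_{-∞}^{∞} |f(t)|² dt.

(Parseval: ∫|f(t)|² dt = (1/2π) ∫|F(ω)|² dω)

∫|f(t)|² dt = \frac{16}{343}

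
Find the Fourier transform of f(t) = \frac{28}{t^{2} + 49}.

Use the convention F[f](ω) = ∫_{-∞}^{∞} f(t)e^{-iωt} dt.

F(ω) = 4 \pi e^{- 7 \left|{\omega}\right|}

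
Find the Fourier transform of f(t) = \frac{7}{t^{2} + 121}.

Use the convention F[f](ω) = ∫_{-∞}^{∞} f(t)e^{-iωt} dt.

F(ω) = \frac{7 \pi e^{- 11 \left|{\omega}\right|}}{11}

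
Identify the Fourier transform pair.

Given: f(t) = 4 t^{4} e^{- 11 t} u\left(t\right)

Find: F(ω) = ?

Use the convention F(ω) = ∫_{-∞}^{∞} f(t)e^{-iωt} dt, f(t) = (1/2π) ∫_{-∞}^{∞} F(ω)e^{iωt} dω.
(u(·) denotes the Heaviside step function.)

F(ω) = \frac{96}{\left(i \omega + 11\right)^{5}}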